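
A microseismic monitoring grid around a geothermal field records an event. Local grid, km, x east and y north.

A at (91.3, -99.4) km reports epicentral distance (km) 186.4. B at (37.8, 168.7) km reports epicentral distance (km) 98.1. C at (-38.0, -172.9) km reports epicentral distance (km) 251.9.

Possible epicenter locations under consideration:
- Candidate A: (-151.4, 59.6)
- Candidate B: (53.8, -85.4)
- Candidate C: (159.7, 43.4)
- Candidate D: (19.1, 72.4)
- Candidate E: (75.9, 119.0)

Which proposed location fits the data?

Candidate D

For each candidate, compare |candidate − station| to the reported distance:
Candidate A: residuals A 103.7, B 120.3, C 6.8 → max 120.3 km
Candidate B: residuals A 146.4, B 156.5, C 125.1 → max 156.5 km
Candidate C: residuals A 28.1, B 76.7, C 41.1 → max 76.7 km
Candidate D: residuals A 0.0, B 0.0, C 0.0 → max 0.0 km
Candidate E: residuals A 32.5, B 35.5, C 61.4 → max 61.4 km
Only Candidate D has all residuals ≈ 0.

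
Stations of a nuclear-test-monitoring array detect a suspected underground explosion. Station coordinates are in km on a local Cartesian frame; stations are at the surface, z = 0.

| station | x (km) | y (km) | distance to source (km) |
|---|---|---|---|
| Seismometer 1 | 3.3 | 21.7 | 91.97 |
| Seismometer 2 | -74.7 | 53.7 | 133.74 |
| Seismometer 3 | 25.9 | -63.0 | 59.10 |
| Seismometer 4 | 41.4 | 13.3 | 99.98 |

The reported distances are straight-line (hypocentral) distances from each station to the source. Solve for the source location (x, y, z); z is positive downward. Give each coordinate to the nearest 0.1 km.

Each station gives a sphere (x−x_i)² + (y−y_i)² + z² = d_i² (stations at z=0).
Subtracting the Seismometer 1 sphere from Seismometer 2 and Seismometer 3: z² cancels, leaving linear equations in x and y:
-156.0 x + 64.0 y = -1445.91
45.2 x − 169.4 y = 9123.70
Solving: x ≈ -14.404, y ≈ -57.702 km (keep extra digits for the depth step; rounded: -14.4, -57.7).
Then from the Seismometer 1 sphere: z² = 91.97² − (x − 3.3)² − (y − 21.7)² with x = -14.404, y = -57.702, so z ≈ 42.900 ≈ 42.9 km.
Check against Seismometer 4 (with the unrounded solution): distance 99.98 ≈ 99.98 km. ✓

x ≈ -14.4 km, y ≈ -57.7 km, depth ≈ 42.9 km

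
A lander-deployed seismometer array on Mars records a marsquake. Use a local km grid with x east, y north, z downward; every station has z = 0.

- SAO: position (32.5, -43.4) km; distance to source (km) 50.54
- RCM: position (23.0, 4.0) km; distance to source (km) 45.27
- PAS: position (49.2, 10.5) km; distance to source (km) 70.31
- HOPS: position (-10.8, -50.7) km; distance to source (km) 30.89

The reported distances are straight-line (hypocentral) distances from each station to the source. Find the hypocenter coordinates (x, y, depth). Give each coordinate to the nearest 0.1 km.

(-11.8, -22.3, 12.1)

Each station gives a sphere (x−x_i)² + (y−y_i)² + z² = d_i² (stations at z=0).
Subtracting the SAO sphere from RCM and PAS: z² cancels, leaving linear equations in x and y:
-19.0 x + 94.8 y = -1889.89
33.4 x + 107.8 y = -2798.12
Solving: x ≈ -11.800, y ≈ -22.301 km (keep extra digits for the depth step; rounded: -11.8, -22.3).
Then from the SAO sphere: z² = 50.54² − (x − 32.5)² − (y + 43.4)² with x = -11.800, y = -22.301, so z ≈ 12.109 ≈ 12.1 km.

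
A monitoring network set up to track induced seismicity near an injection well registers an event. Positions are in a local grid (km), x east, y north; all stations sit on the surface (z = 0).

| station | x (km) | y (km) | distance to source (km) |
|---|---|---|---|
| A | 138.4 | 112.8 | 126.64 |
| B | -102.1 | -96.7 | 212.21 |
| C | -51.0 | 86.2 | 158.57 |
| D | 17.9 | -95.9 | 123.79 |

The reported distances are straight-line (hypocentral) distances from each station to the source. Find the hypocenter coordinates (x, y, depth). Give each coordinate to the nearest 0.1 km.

Each station gives a sphere (x−x_i)² + (y−y_i)² + z² = d_i² (stations at z=0).
Subtracting the A sphere from B and C: z² cancels, leaving linear equations in x and y:
-481.0 x − 419.0 y = -41098.49
-378.8 x − 53.2 y = -30953.72
Solving: x ≈ 80.998, y ≈ 5.103 km (keep extra digits for the depth step; rounded: 81.0, 5.1).
Then from the A sphere: z² = 126.64² − (x − 138.4)² − (y − 112.8)² with x = 80.998, y = 5.103, so z ≈ 33.824 ≈ 33.8 km.
Check against D (with the unrounded solution): distance 123.80 ≈ 123.79 km. ✓

(81.0, 5.1, 33.8)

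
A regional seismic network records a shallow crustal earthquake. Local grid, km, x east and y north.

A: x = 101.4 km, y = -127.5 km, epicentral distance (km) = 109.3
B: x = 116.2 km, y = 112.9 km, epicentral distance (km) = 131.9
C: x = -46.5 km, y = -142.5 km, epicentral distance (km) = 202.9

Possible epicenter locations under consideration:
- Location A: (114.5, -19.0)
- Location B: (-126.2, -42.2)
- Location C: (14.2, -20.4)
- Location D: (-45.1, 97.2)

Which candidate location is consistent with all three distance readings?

For each candidate, compare |candidate − station| to the reported distance:
Location A: residuals A 0.0, B 0.0, C 0.0 → max 0.0 km
Location B: residuals A 133.8, B 155.9, C 74.8 → max 155.9 km
Location C: residuals A 28.8, B 35.9, C 66.5 → max 66.5 km
Location D: residuals A 158.9, B 30.2, C 36.8 → max 158.9 km
Only Location A has all residuals ≈ 0.

Location A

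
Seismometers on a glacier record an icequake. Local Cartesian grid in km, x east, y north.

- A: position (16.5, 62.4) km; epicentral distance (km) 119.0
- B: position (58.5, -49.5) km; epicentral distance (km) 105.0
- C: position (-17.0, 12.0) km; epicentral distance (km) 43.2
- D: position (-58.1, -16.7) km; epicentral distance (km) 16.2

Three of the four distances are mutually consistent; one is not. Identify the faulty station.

A

Solve using three stations at a time. Using B, C, D (subtract circle equations pairwise → linear system) gives (x, y) ≈ (-43.0, -22.5).
Distances from that point to each station vs reported:
  A: calculated 103.7 vs reported 119.0 → residual 15.3 km
  B: calculated 105.0 vs reported 105.0 → residual 0.0 km
  C: calculated 43.2 vs reported 43.2 → residual 0.0 km
  D: calculated 16.2 vs reported 16.2 → residual 0.0 km
B, C, D are mutually consistent (residuals ≈ 0); A is off by 15.3 km.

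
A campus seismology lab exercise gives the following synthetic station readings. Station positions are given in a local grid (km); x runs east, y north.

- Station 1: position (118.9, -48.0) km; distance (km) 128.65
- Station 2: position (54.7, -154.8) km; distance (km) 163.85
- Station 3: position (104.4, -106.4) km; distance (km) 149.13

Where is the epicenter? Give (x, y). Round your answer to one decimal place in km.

-0.7 km east, -0.6 km north

Circle about each station: (x − 118.9)² + (y + 48.0)² = 128.65²; (x − 54.7)² + (y + 154.8)² = 163.85²; (x − 104.4)² + (y + 106.4)² = 149.13².
Subtracting the Station 1 equation from the Station 2 and Station 3 equations removes the quadratic terms:
-128.4 x − 213.6 y = 217.92
-29.0 x − 116.8 y = 90.18
Solving the 2×2 system: x ≈ -0.7, y ≈ -0.6 km.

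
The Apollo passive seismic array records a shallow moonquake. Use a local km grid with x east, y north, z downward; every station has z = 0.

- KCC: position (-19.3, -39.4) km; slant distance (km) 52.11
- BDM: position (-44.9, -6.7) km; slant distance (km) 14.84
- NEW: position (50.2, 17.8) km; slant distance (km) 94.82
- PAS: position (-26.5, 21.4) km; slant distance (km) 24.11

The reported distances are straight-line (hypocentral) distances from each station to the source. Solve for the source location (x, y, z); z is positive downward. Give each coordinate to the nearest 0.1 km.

Each station gives a sphere (x−x_i)² + (y−y_i)² + z² = d_i² (stations at z=0).
Subtracting the KCC sphere from BDM and NEW: z² cancels, leaving linear equations in x and y:
-51.2 x + 65.4 y = 2631.28
139.0 x + 114.4 y = -5363.35
Solving: x ≈ -43.604, y ≈ 6.097 km (keep extra digits for the depth step; rounded: -43.6, 6.1).
Then from the KCC sphere: z² = 52.11² − (x + 19.3)² − (y + 39.4)² with x = -43.604, y = 6.097, so z ≈ 7.402 ≈ 7.4 km.
Check against PAS (with the unrounded solution): distance 24.11 ≈ 24.11 km. ✓

(-43.6, 6.1, 7.4)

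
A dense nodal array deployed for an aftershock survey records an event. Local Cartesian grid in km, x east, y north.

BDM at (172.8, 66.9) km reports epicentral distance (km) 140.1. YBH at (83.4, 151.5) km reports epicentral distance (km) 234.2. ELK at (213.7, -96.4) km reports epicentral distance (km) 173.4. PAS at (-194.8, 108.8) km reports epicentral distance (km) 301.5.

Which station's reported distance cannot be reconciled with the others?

BDM

Solve using three stations at a time. Using YBH, ELK, PAS (subtract circle equations pairwise → linear system) gives (x, y) ≈ (41.2, -78.9).
Distances from that point to each station vs reported:
  BDM: calculated 196.4 vs reported 140.1 → residual 56.3 km
  YBH: calculated 234.2 vs reported 234.2 → residual 0.0 km
  ELK: calculated 173.4 vs reported 173.4 → residual 0.0 km
  PAS: calculated 301.5 vs reported 301.5 → residual 0.0 km
YBH, ELK, PAS are mutually consistent (residuals ≈ 0); BDM is off by 56.3 km.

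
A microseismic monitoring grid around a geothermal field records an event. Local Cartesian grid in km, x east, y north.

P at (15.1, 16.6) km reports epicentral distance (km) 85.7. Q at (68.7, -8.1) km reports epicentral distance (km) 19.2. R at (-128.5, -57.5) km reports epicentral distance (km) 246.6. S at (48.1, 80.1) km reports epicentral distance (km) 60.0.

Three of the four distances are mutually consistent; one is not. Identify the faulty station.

Solve using three stations at a time. Using P, R, S (subtract circle equations pairwise → linear system) gives (x, y) ≈ (96.0, 44.4).
Distances from that point to each station vs reported:
  P: calculated 85.6 vs reported 85.7 → residual 0.1 km
  Q: calculated 59.1 vs reported 19.2 → residual 39.9 km
  R: calculated 246.5 vs reported 246.6 → residual 0.1 km
  S: calculated 59.8 vs reported 60.0 → residual 0.2 km
P, R, S are mutually consistent (residuals ≈ 0); Q is off by 39.9 km.

Q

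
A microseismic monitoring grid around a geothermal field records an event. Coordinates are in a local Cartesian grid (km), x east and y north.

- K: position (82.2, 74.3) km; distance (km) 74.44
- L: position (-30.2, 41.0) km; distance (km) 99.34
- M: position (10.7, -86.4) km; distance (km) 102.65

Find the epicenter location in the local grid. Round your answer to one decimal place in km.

Circle about each station: (x − 82.2)² + (y − 74.3)² = 74.44²; (x + 30.2)² + (y − 41.0)² = 99.34²; (x − 10.7)² + (y + 86.4)² = 102.65².
Subtracting the K equation from the L and M equations removes the quadratic terms:
-224.8 x − 66.6 y = -14011.41
-143.0 x − 321.4 y = -9693.59
Solving the 2×2 system: x ≈ 61.5, y ≈ 2.8 km.

(61.5, 2.8)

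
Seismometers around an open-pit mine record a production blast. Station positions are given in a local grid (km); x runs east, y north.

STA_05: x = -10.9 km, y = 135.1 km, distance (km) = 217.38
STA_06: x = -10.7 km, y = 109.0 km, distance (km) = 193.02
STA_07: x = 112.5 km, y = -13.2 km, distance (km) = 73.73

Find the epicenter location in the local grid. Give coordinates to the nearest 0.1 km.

(64.2, -68.9)

Circle about each station: (x + 10.9)² + (y − 135.1)² = 217.38²; (x + 10.7)² + (y − 109.0)² = 193.02²; (x − 112.5)² + (y + 13.2)² = 73.73².
Subtracting the STA_05 equation from the STA_06 and STA_07 equations removes the quadratic terms:
0.4 x − 52.2 y = 3622.01
246.8 x − 296.6 y = 36277.62
Solving the 2×2 system: x ≈ 64.2, y ≈ -68.9 km.
Check against STA_05 (with the unrounded x, y): √((x + 10.9)²+(y − 135.1)²) = 217.38 ≈ 217.38 km. ✓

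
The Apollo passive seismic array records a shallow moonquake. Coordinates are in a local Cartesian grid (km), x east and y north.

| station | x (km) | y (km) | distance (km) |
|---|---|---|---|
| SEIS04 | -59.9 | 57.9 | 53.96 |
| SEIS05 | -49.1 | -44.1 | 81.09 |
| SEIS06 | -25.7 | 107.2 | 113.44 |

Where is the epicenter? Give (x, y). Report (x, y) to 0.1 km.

x ≈ -98.5 km, y ≈ 20.2 km

Circle about each station: (x + 59.9)² + (y − 57.9)² = 53.96²; (x + 49.1)² + (y + 44.1)² = 81.09²; (x + 25.7)² + (y − 107.2)² = 113.44².
Subtracting the SEIS04 equation from the SEIS05 and SEIS06 equations removes the quadratic terms:
21.6 x − 204.0 y = -6248.71
68.4 x + 98.6 y = -4745.04
Solving the 2×2 system: x ≈ -98.5, y ≈ 20.2 km.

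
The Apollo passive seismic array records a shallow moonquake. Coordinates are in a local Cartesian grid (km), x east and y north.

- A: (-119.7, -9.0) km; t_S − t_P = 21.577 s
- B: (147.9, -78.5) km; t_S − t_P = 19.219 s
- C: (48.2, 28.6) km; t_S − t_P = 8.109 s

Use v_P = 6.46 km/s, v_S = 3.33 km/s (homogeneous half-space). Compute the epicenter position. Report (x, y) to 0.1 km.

27.9 km east, -23.3 km north

Distance from S−P lag: d = Δt · v_P v_S / (v_P − v_S) = Δt · (6.46·3.33)/(6.46−3.33) ≈ 6.8728·Δt.
So d_A = 148.29, d_B = 132.09, d_C = 55.73 km.
Circle about each station: (x + 119.7)² + (y + 9.0)² = 148.29²; (x − 147.9)² + (y + 78.5)² = 132.09²; (x − 48.2)² + (y − 28.6)² = 55.73².
Subtracting the A equation from the B and C equations removes the quadratic terms:
535.2 x − 139.0 y = 18169.73
335.8 x + 75.2 y = 7616.20
Solving the 2×2 system: x ≈ 27.9, y ≈ -23.3 km.
Check against A (with the unrounded x, y): √((x + 119.7)²+(y + 9.0)²) = 148.29 ≈ 148.29 km. ✓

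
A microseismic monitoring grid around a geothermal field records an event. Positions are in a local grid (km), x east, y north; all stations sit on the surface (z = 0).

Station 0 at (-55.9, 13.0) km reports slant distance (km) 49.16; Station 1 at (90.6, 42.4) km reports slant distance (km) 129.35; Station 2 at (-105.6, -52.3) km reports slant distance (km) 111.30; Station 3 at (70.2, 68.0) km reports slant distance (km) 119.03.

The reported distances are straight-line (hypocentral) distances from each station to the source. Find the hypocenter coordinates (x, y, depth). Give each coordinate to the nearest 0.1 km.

(-29.5, 17.7, 41.2)

Each station gives a sphere (x−x_i)² + (y−y_i)² + z² = d_i² (stations at z=0).
Subtracting the Station 0 sphere from Station 1 and Station 2: z² cancels, leaving linear equations in x and y:
293.0 x + 58.8 y = -7602.41
-99.4 x − 130.6 y = 621.86
Solving: x ≈ -29.497, y ≈ 17.688 km (keep extra digits for the depth step; rounded: -29.5, 17.7).
Then from the Station 0 sphere: z² = 49.16² − (x + 55.9)² − (y − 13.0)² with x = -29.497, y = 17.688, so z ≈ 41.202 ≈ 41.2 km.
Check against Station 3 (with the unrounded solution): distance 119.03 ≈ 119.03 km. ✓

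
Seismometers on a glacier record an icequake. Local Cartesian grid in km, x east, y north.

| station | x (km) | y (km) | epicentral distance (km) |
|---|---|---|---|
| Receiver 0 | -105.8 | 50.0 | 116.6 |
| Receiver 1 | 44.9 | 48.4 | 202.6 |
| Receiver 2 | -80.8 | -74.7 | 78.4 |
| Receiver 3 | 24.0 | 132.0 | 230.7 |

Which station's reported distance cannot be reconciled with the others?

Receiver 0

Solve using three stations at a time. Using Receiver 1, Receiver 2, Receiver 3 (subtract circle equations pairwise → linear system) gives (x, y) ≈ (-143.2, -27.0).
Distances from that point to each station vs reported:
  Receiver 0: calculated 85.6 vs reported 116.6 → residual 31.0 km
  Receiver 1: calculated 202.6 vs reported 202.6 → residual 0.0 km
  Receiver 2: calculated 78.5 vs reported 78.4 → residual 0.1 km
  Receiver 3: calculated 230.7 vs reported 230.7 → residual 0.0 km
Receiver 1, Receiver 2, Receiver 3 are mutually consistent (residuals ≈ 0); Receiver 0 is off by 31.0 km.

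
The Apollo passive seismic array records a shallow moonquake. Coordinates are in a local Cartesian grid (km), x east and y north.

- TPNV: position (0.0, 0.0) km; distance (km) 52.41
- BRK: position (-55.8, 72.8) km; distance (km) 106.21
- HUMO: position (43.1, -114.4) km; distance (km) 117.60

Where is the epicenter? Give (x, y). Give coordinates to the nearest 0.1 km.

-41.2 km east, -32.4 km north

Circle about each station: x² + y² = 52.41²; (x + 55.8)² + (y − 72.8)² = 106.21²; (x − 43.1)² + (y + 114.4)² = 117.60².
Subtracting the TPNV equation from the BRK and HUMO equations removes the quadratic terms:
-111.6 x + 145.6 y = -120.28
86.2 x − 228.8 y = 3862.02
Solving the 2×2 system: x ≈ -41.2, y ≈ -32.4 km.
Check against TPNV (with the unrounded x, y): √(x²+y²) = 52.40 ≈ 52.41 km. ✓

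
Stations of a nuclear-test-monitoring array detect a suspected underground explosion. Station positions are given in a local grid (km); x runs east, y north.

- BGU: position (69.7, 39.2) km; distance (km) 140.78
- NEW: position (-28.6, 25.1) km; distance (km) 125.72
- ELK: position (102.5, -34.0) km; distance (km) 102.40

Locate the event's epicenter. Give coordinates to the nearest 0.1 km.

Circle about each station: (x − 69.7)² + (y − 39.2)² = 140.78²; (x + 28.6)² + (y − 25.1)² = 125.72²; (x − 102.5)² + (y + 34.0)² = 102.40².
Subtracting the BGU equation from the NEW and ELK equations removes the quadratic terms:
-196.6 x − 28.2 y = -933.27
65.6 x − 146.4 y = 14600.77
Solving the 2×2 system: x ≈ 17.9, y ≈ -91.7 km.

(17.9, -91.7)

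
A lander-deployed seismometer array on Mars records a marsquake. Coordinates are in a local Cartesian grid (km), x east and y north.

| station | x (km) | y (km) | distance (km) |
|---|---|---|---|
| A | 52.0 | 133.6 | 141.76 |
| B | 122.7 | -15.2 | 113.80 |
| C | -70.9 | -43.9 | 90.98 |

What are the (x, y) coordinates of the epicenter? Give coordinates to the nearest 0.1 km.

Circle about each station: (x − 52.0)² + (y − 133.6)² = 141.76²; (x − 122.7)² + (y + 15.2)² = 113.80²; (x + 70.9)² + (y + 43.9)² = 90.98².
Subtracting the A equation from the B and C equations removes the quadratic terms:
141.4 x − 297.6 y = 1878.83
-245.8 x − 355.0 y = -1780.40
Solving the 2×2 system: x ≈ 9.7, y ≈ -1.7 km.

x ≈ 9.7 km, y ≈ -1.7 km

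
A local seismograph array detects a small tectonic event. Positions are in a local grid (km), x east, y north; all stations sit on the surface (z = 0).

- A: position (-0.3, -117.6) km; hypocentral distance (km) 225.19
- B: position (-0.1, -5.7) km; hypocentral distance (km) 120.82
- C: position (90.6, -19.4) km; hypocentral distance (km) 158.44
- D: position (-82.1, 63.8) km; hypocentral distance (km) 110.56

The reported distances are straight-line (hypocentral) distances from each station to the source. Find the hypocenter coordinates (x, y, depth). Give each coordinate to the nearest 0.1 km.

Each station gives a sphere (x−x_i)² + (y−y_i)² + z² = d_i² (stations at z=0).
Subtracting the A sphere from B and C: z² cancels, leaving linear equations in x and y:
0.4 x + 223.8 y = 22315.71
181.8 x + 196.4 y = 20362.17
Solving: x ≈ 4.291, y ≈ 99.705 km (keep extra digits for the depth step; rounded: 4.3, 99.7).
Then from the A sphere: z² = 225.19² − (x + 0.3)² − (y + 117.6)² with x = 4.291, y = 99.705, so z ≈ 58.890 ≈ 58.9 km.

(4.3, 99.7, 58.9)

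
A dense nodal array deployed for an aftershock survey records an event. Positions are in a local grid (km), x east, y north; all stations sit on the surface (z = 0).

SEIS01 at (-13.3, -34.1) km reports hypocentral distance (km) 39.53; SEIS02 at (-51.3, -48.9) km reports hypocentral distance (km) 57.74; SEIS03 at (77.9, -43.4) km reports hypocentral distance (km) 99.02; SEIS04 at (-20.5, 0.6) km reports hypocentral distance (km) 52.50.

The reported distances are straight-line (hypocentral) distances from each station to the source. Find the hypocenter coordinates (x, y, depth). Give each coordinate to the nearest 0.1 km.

Each station gives a sphere (x−x_i)² + (y−y_i)² + z² = d_i² (stations at z=0).
Subtracting the SEIS01 sphere from SEIS02 and SEIS03: z² cancels, leaving linear equations in x and y:
-76.0 x − 29.6 y = 1911.91
182.4 x − 18.6 y = -1630.07
Solving: x ≈ -12.302, y ≈ -33.004 km (keep extra digits for the depth step; rounded: -12.3, -33.0).
Then from the SEIS01 sphere: z² = 39.53² − (x + 13.3)² − (y + 34.1)² with x = -12.302, y = -33.004, so z ≈ 39.502 ≈ 39.5 km.

x ≈ -12.3 km, y ≈ -33.0 km, depth ≈ 39.5 km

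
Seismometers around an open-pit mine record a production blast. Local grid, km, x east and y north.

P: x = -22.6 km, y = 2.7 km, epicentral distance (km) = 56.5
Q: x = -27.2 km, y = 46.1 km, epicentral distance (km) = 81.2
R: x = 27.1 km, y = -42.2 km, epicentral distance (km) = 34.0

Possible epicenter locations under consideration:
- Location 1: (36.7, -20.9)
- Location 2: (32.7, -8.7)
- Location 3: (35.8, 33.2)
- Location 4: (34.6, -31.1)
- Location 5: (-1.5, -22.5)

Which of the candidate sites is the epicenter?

For each candidate, compare |candidate − station| to the reported distance:
Location 1: residuals P 7.3, Q 11.4, R 10.6 → max 11.4 km
Location 2: residuals P 0.0, Q 0.0, R 0.0 → max 0.0 km
Location 3: residuals P 9.4, Q 16.9, R 41.9 → max 41.9 km
Location 4: residuals P 9.9, Q 17.7, R 20.6 → max 20.6 km
Location 5: residuals P 23.6, Q 7.9, R 0.7 → max 23.6 km
Only Location 2 has all residuals ≈ 0.

Location 2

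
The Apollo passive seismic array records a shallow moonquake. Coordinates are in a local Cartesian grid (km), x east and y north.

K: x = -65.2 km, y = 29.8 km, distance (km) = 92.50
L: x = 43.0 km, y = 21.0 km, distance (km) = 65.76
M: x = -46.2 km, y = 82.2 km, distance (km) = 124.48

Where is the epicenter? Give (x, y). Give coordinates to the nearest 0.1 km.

(3.8, -31.8)

Circle about each station: (x + 65.2)² + (y − 29.8)² = 92.50²; (x − 43.0)² + (y − 21.0)² = 65.76²; (x + 46.2)² + (y − 82.2)² = 124.48².
Subtracting pairs of circle equations eliminates x²+y² and gives linear equations (the radical axes):
216.4 x − 17.6 y = 1382.79
38.0 x + 104.8 y = -3186.82
Solving the 2×2 system: x ≈ 3.8, y ≈ -31.8 km.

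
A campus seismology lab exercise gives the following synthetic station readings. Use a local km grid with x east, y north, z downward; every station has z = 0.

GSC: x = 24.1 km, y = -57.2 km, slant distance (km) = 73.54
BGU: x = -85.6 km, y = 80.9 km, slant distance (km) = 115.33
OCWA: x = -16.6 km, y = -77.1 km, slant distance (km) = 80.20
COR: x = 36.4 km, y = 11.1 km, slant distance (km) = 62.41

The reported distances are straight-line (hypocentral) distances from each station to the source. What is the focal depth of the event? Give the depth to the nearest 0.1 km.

z ≈ 32.7 km

Each station gives a sphere (x−x_i)² + (y−y_i)² + z² = d_i² (stations at z=0).
Subtracting the GSC sphere from BGU and OCWA: z² cancels, leaving linear equations in x and y:
-219.4 x + 276.2 y = 2126.64
-81.4 x − 39.8 y = 1343.41
Solving: x ≈ -14.599, y ≈ -3.897 km (keep extra digits for the depth step; rounded: -14.6, -3.9).
Then from the GSC sphere: z² = 73.54² − (x − 24.1)² − (y + 57.2)² with x = -14.599, y = -3.897, so z ≈ 32.700 ≈ 32.7 km.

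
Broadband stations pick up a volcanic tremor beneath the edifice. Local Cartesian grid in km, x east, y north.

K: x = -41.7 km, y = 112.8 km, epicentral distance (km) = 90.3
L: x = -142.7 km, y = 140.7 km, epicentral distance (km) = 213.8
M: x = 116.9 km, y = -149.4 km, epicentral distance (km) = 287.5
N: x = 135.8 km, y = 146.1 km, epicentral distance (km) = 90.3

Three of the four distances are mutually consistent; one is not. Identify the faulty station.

L

Solve using three stations at a time. Using K, M, N (subtract circle equations pairwise → linear system) gives (x, y) ≈ (47.0, 129.5).
Distances from that point to each station vs reported:
  K: calculated 90.3 vs reported 90.3 → residual 0.0 km
  L: calculated 190.1 vs reported 213.8 → residual 23.7 km
  M: calculated 287.5 vs reported 287.5 → residual 0.0 km
  N: calculated 90.3 vs reported 90.3 → residual 0.0 km
K, M, N are mutually consistent (residuals ≈ 0); L is off by 23.7 km.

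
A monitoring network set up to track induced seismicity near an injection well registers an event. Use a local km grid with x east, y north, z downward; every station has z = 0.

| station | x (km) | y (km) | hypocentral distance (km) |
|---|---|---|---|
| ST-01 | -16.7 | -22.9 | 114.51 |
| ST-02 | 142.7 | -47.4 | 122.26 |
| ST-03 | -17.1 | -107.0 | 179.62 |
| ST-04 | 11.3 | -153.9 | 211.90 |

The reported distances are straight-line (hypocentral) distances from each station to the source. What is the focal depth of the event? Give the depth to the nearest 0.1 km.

Each station gives a sphere (x−x_i)² + (y−y_i)² + z² = d_i² (stations at z=0).
Subtracting the ST-01 sphere from ST-02 and ST-03: z² cancels, leaving linear equations in x and y:
318.8 x − 49.0 y = 19971.78
-0.8 x − 168.2 y = -8212.69
Solving: x ≈ 70.100, y ≈ 48.494 km (keep extra digits for the depth step; rounded: 70.1, 48.5).
Then from the ST-01 sphere: z² = 114.51² − (x + 16.7)² − (y + 22.9)² with x = 70.100, y = 48.494, so z ≈ 21.936 ≈ 21.9 km.

21.9 km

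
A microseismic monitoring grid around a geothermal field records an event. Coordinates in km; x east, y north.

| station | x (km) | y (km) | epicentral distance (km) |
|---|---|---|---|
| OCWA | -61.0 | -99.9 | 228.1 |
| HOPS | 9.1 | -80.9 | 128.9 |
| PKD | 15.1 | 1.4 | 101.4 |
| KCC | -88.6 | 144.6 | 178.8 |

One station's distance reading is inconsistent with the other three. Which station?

Solve using three stations at a time. Using OCWA, PKD, KCC (subtract circle equations pairwise → linear system) gives (x, y) ≈ (78.4, 80.7).
Distances from that point to each station vs reported:
  OCWA: calculated 228.1 vs reported 228.1 → residual 0.0 km
  HOPS: calculated 175.8 vs reported 128.9 → residual 46.9 km
  PKD: calculated 101.4 vs reported 101.4 → residual 0.0 km
  KCC: calculated 178.8 vs reported 178.8 → residual 0.0 km
OCWA, PKD, KCC are mutually consistent (residuals ≈ 0); HOPS is off by 46.9 km.

HOPS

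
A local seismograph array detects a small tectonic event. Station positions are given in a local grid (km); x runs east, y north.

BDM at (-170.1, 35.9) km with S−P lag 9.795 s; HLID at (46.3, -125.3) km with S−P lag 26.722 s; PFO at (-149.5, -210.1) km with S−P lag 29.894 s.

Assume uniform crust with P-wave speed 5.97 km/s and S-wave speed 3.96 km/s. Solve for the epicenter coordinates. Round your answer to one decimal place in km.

-121.6 km east, 140.4 km north

Distance from S−P lag: d = Δt · v_P v_S / (v_P − v_S) = Δt · (5.97·3.96)/(5.97−3.96) ≈ 11.7618·Δt.
So d_BDM = 115.21, d_HLID = 314.30, d_PFO = 351.61 km.
Circle about each station: (x + 170.1)² + (y − 35.9)² = 115.21²; (x − 46.3)² + (y + 125.3)² = 314.30²; (x + 149.5)² + (y + 210.1)² = 351.61².
Subtracting the BDM equation from the HLID and PFO equations removes the quadratic terms:
432.8 x − 322.4 y = -97890.19
41.2 x − 492.0 y = -74086.81
Solving the 2×2 system: x ≈ -121.6, y ≈ 140.4 km.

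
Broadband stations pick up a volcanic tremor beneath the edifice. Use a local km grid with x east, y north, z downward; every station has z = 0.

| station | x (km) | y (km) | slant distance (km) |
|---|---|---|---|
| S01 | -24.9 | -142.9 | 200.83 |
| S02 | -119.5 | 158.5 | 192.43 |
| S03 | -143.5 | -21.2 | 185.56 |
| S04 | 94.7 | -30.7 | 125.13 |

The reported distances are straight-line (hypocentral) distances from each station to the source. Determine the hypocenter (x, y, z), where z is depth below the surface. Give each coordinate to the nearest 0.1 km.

Each station gives a sphere (x−x_i)² + (y−y_i)² + z² = d_i² (stations at z=0).
Subtracting the S01 sphere from S02 and S03: z² cancels, leaving linear equations in x and y:
-189.2 x + 602.8 y = 21665.46
-237.2 x + 243.4 y = 5901.45
Solving: x ≈ 17.703, y ≈ 41.498 km (keep extra digits for the depth step; rounded: 17.7, 41.5).
Then from the S01 sphere: z² = 200.83² − (x + 24.9)² − (y + 142.9)² with x = 17.703, y = 41.498, so z ≈ 67.194 ≈ 67.2 km.

(17.7, 41.5, 67.2)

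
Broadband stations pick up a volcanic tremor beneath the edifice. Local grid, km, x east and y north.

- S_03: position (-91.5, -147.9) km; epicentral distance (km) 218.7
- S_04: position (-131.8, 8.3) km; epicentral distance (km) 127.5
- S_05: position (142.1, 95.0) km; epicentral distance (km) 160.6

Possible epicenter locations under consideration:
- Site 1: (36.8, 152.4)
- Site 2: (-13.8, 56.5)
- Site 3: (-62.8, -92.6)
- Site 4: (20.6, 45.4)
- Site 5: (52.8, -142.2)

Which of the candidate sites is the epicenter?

Site 2

For each candidate, compare |candidate − station| to the reported distance:
Site 1: residuals S_03 107.9, S_04 94.3, S_05 40.7 → max 107.9 km
Site 2: residuals S_03 0.0, S_04 0.0, S_05 0.0 → max 0.0 km
Site 3: residuals S_03 156.4, S_04 5.3, S_05 117.2 → max 156.4 km
Site 4: residuals S_03 4.8, S_04 29.4, S_05 29.4 → max 29.4 km
Site 5: residuals S_03 74.3, S_04 110.7, S_05 92.9 → max 110.7 km
Only Site 2 has all residuals ≈ 0.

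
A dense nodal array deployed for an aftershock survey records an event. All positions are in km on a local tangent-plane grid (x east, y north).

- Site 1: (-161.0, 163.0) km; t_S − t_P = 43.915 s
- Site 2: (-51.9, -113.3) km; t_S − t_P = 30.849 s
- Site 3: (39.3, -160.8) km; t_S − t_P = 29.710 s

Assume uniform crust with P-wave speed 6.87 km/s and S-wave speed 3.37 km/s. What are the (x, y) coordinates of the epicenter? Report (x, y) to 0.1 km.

Distance from S−P lag: d = Δt · v_P v_S / (v_P − v_S) = Δt · (6.87·3.37)/(6.87−3.37) ≈ 6.6148·Δt.
So d_Site 1 = 290.49, d_Site 2 = 204.06, d_Site 3 = 196.53 km.
Circle about each station: (x + 161.0)² + (y − 163.0)² = 290.49²; (x + 51.9)² + (y + 113.3)² = 204.06²; (x − 39.3)² + (y + 160.8)² = 196.53².
Subtracting pairs of circle equations eliminates x²+y² and gives linear equations (the radical axes):
218.2 x − 552.6 y = 5784.46
400.6 x − 647.6 y = 20671.53
Solving the 2×2 system: x ≈ 95.9, y ≈ 27.4 km.
Check against Site 1 (with the unrounded x, y): √((x + 161.0)²+(y − 163.0)²) = 290.48 ≈ 290.49 km. ✓

x ≈ 95.9 km, y ≈ 27.4 km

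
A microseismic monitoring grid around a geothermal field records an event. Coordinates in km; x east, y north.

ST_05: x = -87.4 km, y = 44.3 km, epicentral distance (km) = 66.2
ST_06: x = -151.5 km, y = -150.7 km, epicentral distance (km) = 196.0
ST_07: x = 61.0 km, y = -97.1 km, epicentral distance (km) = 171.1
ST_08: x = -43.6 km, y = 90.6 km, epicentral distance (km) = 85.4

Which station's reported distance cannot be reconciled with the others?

Solve using three stations at a time. Using ST_05, ST_06, ST_08 (subtract circle equations pairwise → linear system) gives (x, y) ≈ (-33.6, 5.8).
Distances from that point to each station vs reported:
  ST_05: calculated 66.1 vs reported 66.2 → residual 0.1 km
  ST_06: calculated 196.0 vs reported 196.0 → residual 0.0 km
  ST_07: calculated 139.8 vs reported 171.1 → residual 31.3 km
  ST_08: calculated 85.3 vs reported 85.4 → residual 0.1 km
ST_05, ST_06, ST_08 are mutually consistent (residuals ≈ 0); ST_07 is off by 31.3 km.

ST_07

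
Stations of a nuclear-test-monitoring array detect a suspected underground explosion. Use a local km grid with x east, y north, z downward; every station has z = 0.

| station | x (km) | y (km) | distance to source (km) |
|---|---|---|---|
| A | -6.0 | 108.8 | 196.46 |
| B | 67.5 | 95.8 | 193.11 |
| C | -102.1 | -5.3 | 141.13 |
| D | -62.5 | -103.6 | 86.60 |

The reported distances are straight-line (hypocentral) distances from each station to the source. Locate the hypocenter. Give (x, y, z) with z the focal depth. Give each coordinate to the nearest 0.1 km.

(7.1, -81.6, 46.6)

Each station gives a sphere (x−x_i)² + (y−y_i)² + z² = d_i² (stations at z=0).
Subtracting the A sphere from B and C: z² cancels, leaving linear equations in x and y:
147.0 x − 26.0 y = 3165.51
-192.2 x − 228.2 y = 17257.91
Solving: x ≈ 7.100, y ≈ -81.606 km (keep extra digits for the depth step; rounded: 7.1, -81.6).
Then from the A sphere: z² = 196.46² − (x + 6.0)² − (y − 108.8)² with x = 7.100, y = -81.606, so z ≈ 46.588 ≈ 46.6 km.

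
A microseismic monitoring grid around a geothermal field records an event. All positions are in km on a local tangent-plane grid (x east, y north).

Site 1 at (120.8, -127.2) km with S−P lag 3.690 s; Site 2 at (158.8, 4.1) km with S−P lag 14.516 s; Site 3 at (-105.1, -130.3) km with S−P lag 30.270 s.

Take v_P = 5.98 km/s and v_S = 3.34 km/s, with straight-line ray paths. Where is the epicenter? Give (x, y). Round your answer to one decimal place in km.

Distance from S−P lag: d = Δt · v_P v_S / (v_P − v_S) = Δt · (5.98·3.34)/(5.98−3.34) ≈ 7.5656·Δt.
So d_Site 1 = 27.92, d_Site 2 = 109.82, d_Site 3 = 229.01 km.
Circle about each station: (x − 120.8)² + (y + 127.2)² = 27.92²; (x − 158.8)² + (y − 4.1)² = 109.82²; (x + 105.1)² + (y + 130.3)² = 229.01².
Subtracting pairs of circle equations eliminates x²+y² and gives linear equations (the radical axes):
76.0 x + 262.6 y = -16819.14
-451.8 x − 6.2 y = -54414.43
Solving the 2×2 system: x ≈ 121.8, y ≈ -99.3 km.
Check against Site 1 (with the unrounded x, y): √((x − 120.8)²+(y + 127.2)²) = 27.92 ≈ 27.92 km. ✓

(121.8, -99.3)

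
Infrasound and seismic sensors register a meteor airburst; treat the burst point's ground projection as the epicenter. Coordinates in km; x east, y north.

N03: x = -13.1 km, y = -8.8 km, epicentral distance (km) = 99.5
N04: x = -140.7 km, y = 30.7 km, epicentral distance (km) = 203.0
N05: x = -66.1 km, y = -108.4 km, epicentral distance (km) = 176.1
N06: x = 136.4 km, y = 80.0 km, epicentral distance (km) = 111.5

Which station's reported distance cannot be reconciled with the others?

N04

Solve using three stations at a time. Using N03, N05, N06 (subtract circle equations pairwise → linear system) gives (x, y) ≈ (85.8, -19.4).
Distances from that point to each station vs reported:
  N03: calculated 99.5 vs reported 99.5 → residual 0.0 km
  N04: calculated 232.0 vs reported 203.0 → residual 29.0 km
  N05: calculated 176.1 vs reported 176.1 → residual 0.0 km
  N06: calculated 111.5 vs reported 111.5 → residual 0.0 km
N03, N05, N06 are mutually consistent (residuals ≈ 0); N04 is off by 29.0 km.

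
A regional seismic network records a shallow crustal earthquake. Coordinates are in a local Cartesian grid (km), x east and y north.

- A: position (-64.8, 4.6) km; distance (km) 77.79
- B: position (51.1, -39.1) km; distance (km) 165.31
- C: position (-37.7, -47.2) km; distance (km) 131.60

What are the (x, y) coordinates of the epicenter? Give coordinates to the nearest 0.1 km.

Circle about each station: (x + 64.8)² + (y − 4.6)² = 77.79²; (x − 51.1)² + (y + 39.1)² = 165.31²; (x + 37.7)² + (y + 47.2)² = 131.60².
Subtracting pairs of circle equations eliminates x²+y² and gives linear equations (the radical axes):
231.8 x − 87.4 y = -21356.29
54.2 x − 103.6 y = -11838.35
Solving the 2×2 system: x ≈ -61.1, y ≈ 82.3 km.

-61.1 km east, 82.3 km north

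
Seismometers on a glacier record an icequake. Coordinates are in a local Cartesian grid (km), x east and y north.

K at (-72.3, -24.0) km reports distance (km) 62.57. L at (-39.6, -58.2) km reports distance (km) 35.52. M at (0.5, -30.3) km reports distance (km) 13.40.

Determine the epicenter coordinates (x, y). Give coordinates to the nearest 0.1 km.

x ≈ -11.1 km, y ≈ -37.0 km

Circle about each station: (x + 72.3)² + (y + 24.0)² = 62.57²; (x + 39.6)² + (y + 58.2)² = 35.52²; (x − 0.5)² + (y + 30.3)² = 13.40².
Subtracting pairs of circle equations eliminates x²+y² and gives linear equations (the radical axes):
65.4 x − 68.4 y = 1805.44
145.6 x − 12.6 y = -1149.51
Solving the 2×2 system: x ≈ -11.1, y ≈ -37.0 km.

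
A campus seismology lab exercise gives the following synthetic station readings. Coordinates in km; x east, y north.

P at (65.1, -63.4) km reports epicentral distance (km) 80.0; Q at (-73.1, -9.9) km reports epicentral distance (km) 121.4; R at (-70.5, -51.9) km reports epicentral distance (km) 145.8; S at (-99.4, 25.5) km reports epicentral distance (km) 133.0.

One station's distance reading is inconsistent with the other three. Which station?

P

Solve using three stations at a time. Using Q, R, S (subtract circle equations pairwise → linear system) gives (x, y) ≈ (30.8, 53.1).
Distances from that point to each station vs reported:
  P: calculated 121.4 vs reported 80.0 → residual 41.4 km
  Q: calculated 121.5 vs reported 121.4 → residual 0.1 km
  R: calculated 145.9 vs reported 145.8 → residual 0.1 km
  S: calculated 133.1 vs reported 133.0 → residual 0.1 km
Q, R, S are mutually consistent (residuals ≈ 0); P is off by 41.4 km.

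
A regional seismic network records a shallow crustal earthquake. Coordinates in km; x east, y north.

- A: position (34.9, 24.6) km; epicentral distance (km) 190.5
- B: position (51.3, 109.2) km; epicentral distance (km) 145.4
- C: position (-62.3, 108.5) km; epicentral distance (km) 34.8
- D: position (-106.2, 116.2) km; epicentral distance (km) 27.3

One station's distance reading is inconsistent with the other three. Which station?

Solve using three stations at a time. Using B, C, D (subtract circle equations pairwise → linear system) gives (x, y) ≈ (-93.1, 92.0).
Distances from that point to each station vs reported:
  A: calculated 144.7 vs reported 190.5 → residual 45.8 km
  B: calculated 145.4 vs reported 145.4 → residual 0.0 km
  C: calculated 34.9 vs reported 34.8 → residual 0.1 km
  D: calculated 27.5 vs reported 27.3 → residual 0.2 km
B, C, D are mutually consistent (residuals ≈ 0); A is off by 45.8 km.

A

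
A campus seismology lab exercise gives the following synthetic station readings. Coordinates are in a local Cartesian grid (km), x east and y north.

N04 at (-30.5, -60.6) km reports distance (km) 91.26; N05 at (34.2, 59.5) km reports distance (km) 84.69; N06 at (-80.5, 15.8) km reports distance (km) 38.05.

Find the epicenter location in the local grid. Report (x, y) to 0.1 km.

Circle about each station: (x + 30.5)² + (y + 60.6)² = 91.26²; (x − 34.2)² + (y − 59.5)² = 84.69²; (x + 80.5)² + (y − 15.8)² = 38.05².
Subtracting the N04 equation from the N05 and N06 equations removes the quadratic terms:
129.4 x + 240.2 y = 1263.27
-100.0 x + 152.8 y = 9007.87
Solving the 2×2 system: x ≈ -45.0, y ≈ 29.5 km.

-45.0 km east, 29.5 km north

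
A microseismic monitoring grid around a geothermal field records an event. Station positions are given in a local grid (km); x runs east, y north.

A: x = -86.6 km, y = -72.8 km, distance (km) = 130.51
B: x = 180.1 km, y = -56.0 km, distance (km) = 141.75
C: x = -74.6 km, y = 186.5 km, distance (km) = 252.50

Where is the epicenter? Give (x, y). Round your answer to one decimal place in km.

x ≈ 39.4 km, y ≈ -38.8 km

Circle about each station: (x + 86.6)² + (y + 72.8)² = 130.51²; (x − 180.1)² + (y + 56.0)² = 141.75²; (x + 74.6)² + (y − 186.5)² = 252.50².
Subtracting the A equation from the B and C equations removes the quadratic terms:
533.4 x + 33.6 y = 19712.41
24.0 x + 518.6 y = -19175.38
Solving the 2×2 system: x ≈ 39.4, y ≈ -38.8 km.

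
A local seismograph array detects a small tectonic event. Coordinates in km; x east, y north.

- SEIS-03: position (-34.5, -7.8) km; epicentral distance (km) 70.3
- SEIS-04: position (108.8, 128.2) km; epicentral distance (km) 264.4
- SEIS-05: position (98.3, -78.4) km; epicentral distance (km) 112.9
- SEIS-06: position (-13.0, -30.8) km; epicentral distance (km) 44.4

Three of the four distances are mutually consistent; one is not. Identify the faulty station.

SEIS-04

Solve using three stations at a time. Using SEIS-03, SEIS-05, SEIS-06 (subtract circle equations pairwise → linear system) gives (x, y) ≈ (-14.6, -75.4).
Distances from that point to each station vs reported:
  SEIS-03: calculated 70.4 vs reported 70.3 → residual 0.1 km
  SEIS-04: calculated 238.1 vs reported 264.4 → residual 26.3 km
  SEIS-05: calculated 113.0 vs reported 112.9 → residual 0.1 km
  SEIS-06: calculated 44.6 vs reported 44.4 → residual 0.2 km
SEIS-03, SEIS-05, SEIS-06 are mutually consistent (residuals ≈ 0); SEIS-04 is off by 26.3 km.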